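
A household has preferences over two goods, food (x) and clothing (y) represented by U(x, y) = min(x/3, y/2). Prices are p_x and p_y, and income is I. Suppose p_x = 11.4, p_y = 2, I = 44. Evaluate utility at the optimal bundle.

V = 1.1518

With perfect complements, no substitution: consume in ratio x:y = 3:2.
Budget: p_x·x + p_y·(2/3)·x = I, so (3·p_x + 2·p_y)·x = 3·I.
Demand: x*(p_x,p_y,I) = 3·I/(3·p_x + 2·p_y), y* = 2·I/(3·p_x + 2·p_y).
Here 3·11.4 + 2·2 = 38.2, giving x* = 3.4555 and y* = 2.3037.
Utility at the optimum: U(3.4555, 2.3037) = 1.1518.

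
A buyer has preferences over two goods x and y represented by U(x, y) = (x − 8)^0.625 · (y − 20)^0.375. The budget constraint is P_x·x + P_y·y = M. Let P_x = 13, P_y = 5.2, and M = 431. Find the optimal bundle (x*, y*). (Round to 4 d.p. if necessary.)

x* = 18.7212, y* = 36.0817

Let x' = x−8, y' = y−20. MRS = (5/3)·y'/x' = P_x/P_y.
Substituting into the budget: x* = 8 + 0.625·(M − 8·P_x − 20·P_y)/P_x, and y* = 20 + 0.375·(…)/P_y.
Discretionary income = 431 − 8·13 − 20·5.2 = 223; x* = 8 + 0.625·223/13 = 18.7212; y* = 20 + 0.375·223/5.2 = 36.0817.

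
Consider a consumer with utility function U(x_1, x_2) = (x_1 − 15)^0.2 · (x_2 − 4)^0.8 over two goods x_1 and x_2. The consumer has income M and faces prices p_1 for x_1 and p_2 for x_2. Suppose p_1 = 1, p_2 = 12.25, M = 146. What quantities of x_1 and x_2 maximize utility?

Let x_1' = x_1−15, x_2' = x_2−4. MRS = (1/4)·x_2'/x_1' = p_1/p_2.
After buying the subsistence bundle (15, 4), a share 0.2 of the remaining income goes to x_1: x_1* = 15 + 0.2·(M − 15p_1 − 4p_2)/p_1.
Discretionary income = 146 − 15·1 − 4·12.25 = 82; x_1* = 15 + 0.2·82/1 = 31.4; x_2* = 4 + 0.8·82/12.25 = 9.3551.

x_1* = 31.4, x_2* = 9.3551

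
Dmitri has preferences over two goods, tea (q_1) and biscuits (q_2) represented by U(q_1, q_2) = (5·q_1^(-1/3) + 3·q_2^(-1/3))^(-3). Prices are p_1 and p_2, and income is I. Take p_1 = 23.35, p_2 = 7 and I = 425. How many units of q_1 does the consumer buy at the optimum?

q_1* = 12.0983

MU_q_1 ∝ 5·q_1^(-4/3), MU_q_2 ∝ 3·q_2^(-4/3), so MRS = (5/3)·(q_2/q_1)^(4/3) = p_1/p_2.
Solve for the ratio: q_2/q_1 = [(3/5)·p_1/p_2]^(0.75).
With the ratio pinned down, the budget gives q_1* = I/(p_1 + p_2·(q_2/q_1)) and q_2* = (q_2/q_1)·q_1*.
Numerically q_2/q_1 = 1.682694, so q_1* = 425/(23.35 + 7·1.682694) = 12.0983.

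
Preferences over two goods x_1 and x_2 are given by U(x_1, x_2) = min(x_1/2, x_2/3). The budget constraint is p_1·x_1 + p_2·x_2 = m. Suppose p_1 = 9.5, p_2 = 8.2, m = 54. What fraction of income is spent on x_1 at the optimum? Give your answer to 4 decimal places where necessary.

Leontief preferences: the optimum is at the kink where x_1/2 = x_2/3, i.e. x_2 = (3/2)·x_1.
Budget: p_1·x_1 + p_2·(3/2)·x_1 = m, so (2·p_1 + 3·p_2)·x_1 = 2·m.
Demand: x_1*(p_1,p_2,m) = 2·m/(2·p_1 + 3·p_2), x_2* = 3·m/(2·p_1 + 3·p_2).
Here 2·9.5 + 3·8.2 = 43.6, giving x_1* = 2.4771 and x_2* = 3.7156.
Expenditure on x_1: 9.5·2.4771 = 23.5321; share = 0.4358.

share on x_1 = 0.4358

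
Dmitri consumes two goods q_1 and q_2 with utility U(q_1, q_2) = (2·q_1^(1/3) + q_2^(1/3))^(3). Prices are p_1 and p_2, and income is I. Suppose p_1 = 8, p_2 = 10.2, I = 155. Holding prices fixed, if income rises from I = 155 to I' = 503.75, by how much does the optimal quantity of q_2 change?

MRS = MU_q_1/MU_q_2 = 2·(q_2/q_1)^(2/3). Set equal to p_1/p_2.
Hence q_2/q_1 = ((1/2)·p_1/p_2)^(1/(2/3)), i.e. raised to the 1.5 power.
With the ratio pinned down, the budget gives q_1* = I/(p_1 + p_2·(q_2/q_1)) and q_2* = (q_2/q_1)·q_1*.
Numerically q_2/q_1 = 0.245578, so q_1* = 155/(8 + 10.2·0.245578) = 14.755 and q_2* = 0.245578·14.755 = 3.6235.
At I' = 503.75: q_2* = 11.7764. Change: 11.7764 − 3.6235 = 8.1529.

Δq_2* = 8.1529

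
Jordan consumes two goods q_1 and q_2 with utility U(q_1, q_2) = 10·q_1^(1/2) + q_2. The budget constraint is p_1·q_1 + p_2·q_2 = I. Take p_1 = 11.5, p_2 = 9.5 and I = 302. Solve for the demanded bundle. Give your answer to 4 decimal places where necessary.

q_1* = 17.0605, q_2* = 11.1373

Utility is quasi-linear in q_2; the FOC for q_1 is 5/√q_1 = p_1/p_2.
Solve: √q_1 = 5·p_2/p_1, so q_1*(p_1,p_2) = (5·p_2/p_1)², and q_2* = (I − p_1·q_1*)/p_2.
Plugging in: q_1* = (5·9.5/11.5)² = 17.0605, q_2* = 11.1373.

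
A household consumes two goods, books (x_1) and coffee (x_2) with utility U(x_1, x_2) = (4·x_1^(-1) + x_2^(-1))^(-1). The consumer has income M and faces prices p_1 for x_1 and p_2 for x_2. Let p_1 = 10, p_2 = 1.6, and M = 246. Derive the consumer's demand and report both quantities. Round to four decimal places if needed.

MU_x_1 ∝ 4·x_1^(-2), MU_x_2 ∝ x_2^(-2), so MRS = 4·(x_2/x_1)^(2) = p_1/p_2.
Hence x_2/x_1 = ((1/4)·p_1/p_2)^(1/(2)), i.e. raised to the 0.5 power.
Substitute x_2 = (x_2/x_1)·x_1 into the budget: x_1* = M/(p_1 + p_2·(x_2/x_1)).
Numerically x_2/x_1 = 1.25, so x_1* = 246/(10 + 1.6·1.25) = 20.5 and x_2* = 1.25·20.5 = 25.625.

x_1* = 20.5, x_2* = 25.625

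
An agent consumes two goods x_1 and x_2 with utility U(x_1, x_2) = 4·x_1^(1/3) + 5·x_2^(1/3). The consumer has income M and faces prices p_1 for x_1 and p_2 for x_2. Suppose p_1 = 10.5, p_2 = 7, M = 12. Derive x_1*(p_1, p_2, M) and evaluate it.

With the ratio pinned down, the budget gives x_1* = M/(p_1 + p_2·(x_2/x_1)) and x_2* = (x_2/x_1)·x_1*.
Numerically x_2/x_1 = 2.567449, so x_1* = 12/(10.5 + 7·2.567449) = 0.4215.

x_1* = 0.4215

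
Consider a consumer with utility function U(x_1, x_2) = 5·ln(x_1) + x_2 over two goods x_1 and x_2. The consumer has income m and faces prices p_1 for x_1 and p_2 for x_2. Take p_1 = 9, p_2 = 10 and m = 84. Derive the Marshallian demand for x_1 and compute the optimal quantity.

x_1* = 5.5556

Set MRS = p_1/p_2: (5/x_1)/1 = p_1/p_2.
So x_1*(p_1,p_2) = 5·p_2/p_1, independent of income; and x_2* = (m − 5·p_2)/p_2.
At the given prices: x_1* = 5·10/9 = 5.5556.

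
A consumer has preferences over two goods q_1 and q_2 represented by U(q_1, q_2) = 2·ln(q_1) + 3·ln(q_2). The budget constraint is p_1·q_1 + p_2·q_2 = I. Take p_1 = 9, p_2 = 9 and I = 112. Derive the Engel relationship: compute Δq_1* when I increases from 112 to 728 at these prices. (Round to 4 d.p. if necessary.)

Δq_1* = 27.3778

Tangency: MRS = (2/3)·q_2/q_1 = p_1/p_2.
Rearranging, p_2·q_2 = (3/2)·p_1·q_1. Substituting into the budget gives p_1·q_1·(1 + (3/2)) = I.
Demand: q_1*(p_1,p_2,I) = 0.4·I/p_1 and q_2* = 0.6·I/p_2.
At p_1=9, p_2=9, I=112: q_1* = 0.4·112/9 = 4.9778.
At I' = 728: q_1* = 32.3556. Change: 32.3556 − 4.9778 = 27.3778.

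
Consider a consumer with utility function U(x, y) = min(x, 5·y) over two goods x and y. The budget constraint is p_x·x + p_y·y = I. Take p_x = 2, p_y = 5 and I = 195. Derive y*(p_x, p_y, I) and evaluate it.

y* = 13

With perfect complements, no substitution: consume in ratio x:y = 5:1.
Budget: p_x·x + p_y·(1/5)·x = I, so (5·p_x + p_y)·x = 5·I.
Demand: x*(p_x,p_y,I) = 5·I/(5·p_x + p_y), y* = I/(5·p_x + p_y).
Here 5·2 + 5 = 15, giving y* = 13.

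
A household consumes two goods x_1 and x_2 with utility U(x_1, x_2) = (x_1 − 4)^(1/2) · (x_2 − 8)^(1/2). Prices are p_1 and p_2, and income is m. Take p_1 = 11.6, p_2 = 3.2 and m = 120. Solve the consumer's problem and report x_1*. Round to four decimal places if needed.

x_1* = 6.069

Discretionary income = 120 − 4·11.6 − 8·3.2 = 48; x_1* = 4 + 0.5·48/11.6 = 6.069.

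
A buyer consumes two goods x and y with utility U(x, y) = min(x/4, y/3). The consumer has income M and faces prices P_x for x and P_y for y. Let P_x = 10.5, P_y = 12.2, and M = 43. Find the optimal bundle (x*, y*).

x* = 2.1883, y* = 1.6412

With perfect complements, no substitution: consume in ratio x:y = 4:3.
Budget: P_x·x + P_y·(3/4)·x = M, so (4·P_x + 3·P_y)·x = 4·M.
Demand: x*(P_x,P_y,M) = 4·M/(4·P_x + 3·P_y), y* = 3·M/(4·P_x + 3·P_y).
Here 4·10.5 + 3·12.2 = 78.6, giving x* = 2.1883 and y* = 1.6412.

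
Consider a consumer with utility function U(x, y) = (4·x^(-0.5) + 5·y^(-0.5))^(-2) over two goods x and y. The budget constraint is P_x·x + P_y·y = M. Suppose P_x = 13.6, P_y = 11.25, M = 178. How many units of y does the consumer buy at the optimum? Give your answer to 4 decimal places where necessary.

From the CES first-order condition, (4/5)·(y/x)^(1.5) = P_x/P_y.
Solve for the ratio: y/x = [(5/4)·P_x/P_y]^(2/3).
With the ratio pinned down, the budget gives x* = M/(P_x + P_y·(y/x)) and y* = (y/x)·x*.
Numerically y/x = 1.316834, so x* = 178/(13.6 + 11.25·1.316834) = 6.2644 and y* = 1.316834·6.2644 = 8.2492.

y* = 8.2492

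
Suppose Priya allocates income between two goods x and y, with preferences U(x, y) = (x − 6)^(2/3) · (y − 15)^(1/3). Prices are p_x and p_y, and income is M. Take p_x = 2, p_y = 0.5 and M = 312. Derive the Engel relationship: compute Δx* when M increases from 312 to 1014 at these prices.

MRS = 2·(y−15)/(x−6). Tangency with p_x/p_y gives y−15 = (1/2)·(p_x/p_y)·(x−6).
After buying the subsistence bundle (6, 15), a share 2/3 of the remaining income goes to x: x* = 6 + 2/3·(M − 6p_x − 15p_y)/p_x.
Discretionary income = 312 − 6·2 − 15·0.5 = 292.5; x* = 6 + 2/3·292.5/2 = 103.5.
At M' = 1014: x* = 337.5. Change: 337.5 − 103.5 = 234.

Δx* = 234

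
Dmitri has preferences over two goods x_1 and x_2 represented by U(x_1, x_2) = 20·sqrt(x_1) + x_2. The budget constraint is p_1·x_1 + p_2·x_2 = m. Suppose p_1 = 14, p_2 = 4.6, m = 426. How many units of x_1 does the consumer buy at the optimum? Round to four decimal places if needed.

x_1* = 10.7959

Plugging in: x_1* = (10·4.6/14)² = 10.7959.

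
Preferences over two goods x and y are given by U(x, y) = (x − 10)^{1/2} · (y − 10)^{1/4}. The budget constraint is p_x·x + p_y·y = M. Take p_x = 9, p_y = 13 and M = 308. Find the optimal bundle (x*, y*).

Discretionary income = 308 − 10·9 − 10·13 = 88; x* = 10 + 2/3·88/9 = 16.5185; y* = 10 + 1/3·88/13 = 12.2564.

x* = 16.5185, y* = 12.2564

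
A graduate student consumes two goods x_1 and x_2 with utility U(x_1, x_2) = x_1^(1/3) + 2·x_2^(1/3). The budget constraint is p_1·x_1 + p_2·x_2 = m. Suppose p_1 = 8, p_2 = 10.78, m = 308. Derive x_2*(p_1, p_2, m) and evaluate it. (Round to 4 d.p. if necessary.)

x_2* = 20.2575

With the ratio pinned down, the budget gives x_1* = m/(p_1 + p_2·(x_2/x_1)) and x_2* = (x_2/x_1)·x_1*.
Numerically x_2/x_1 = 1.808222, so x_1* = 308/(8 + 10.78·1.808222) = 11.203 and x_2* = 1.808222·11.203 = 20.2575.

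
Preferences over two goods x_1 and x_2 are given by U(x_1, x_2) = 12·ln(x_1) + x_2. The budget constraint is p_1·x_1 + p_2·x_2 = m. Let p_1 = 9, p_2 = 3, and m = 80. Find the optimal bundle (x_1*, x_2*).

So x_1*(p_1,p_2) = 12·p_2/p_1, independent of income; and x_2* = (m − 12·p_2)/p_2.
At the given prices: x_1* = 12·3/9 = 4, and x_2* = 14.6667.

x_1* = 4, x_2* = 14.6667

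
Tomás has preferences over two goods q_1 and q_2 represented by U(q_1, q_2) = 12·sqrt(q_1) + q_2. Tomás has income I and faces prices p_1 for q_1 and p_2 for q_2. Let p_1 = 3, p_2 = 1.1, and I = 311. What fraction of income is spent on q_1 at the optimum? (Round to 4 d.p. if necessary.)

share on q_1 = 0.0467

MU_q_1 = 6/√q_1, MU_q_2 = 1. Tangency: 6/√q_1 = p_1/p_2.
Solve: √q_1 = 6·p_2/p_1, so q_1*(p_1,p_2) = (6·p_2/p_1)², and q_2* = (I − p_1·q_1*)/p_2.
Plugging in: q_1* = (6·1.1/3)² = 4.84, q_2* = 269.5273.
Expenditure on q_1: 3·4.84 = 14.52; share = 0.0467.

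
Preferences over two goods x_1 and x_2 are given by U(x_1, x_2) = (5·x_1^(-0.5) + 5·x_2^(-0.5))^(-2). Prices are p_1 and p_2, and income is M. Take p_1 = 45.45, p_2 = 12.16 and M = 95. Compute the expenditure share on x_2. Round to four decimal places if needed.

share on x_2 = 0.3919

From the CES first-order condition, (x_2/x_1)^(1.5) = p_1/p_2.
Solve for the ratio: x_2/x_1 = [p_1/p_2]^(2/3).
Substitute x_2 = (x_2/x_1)·x_1 into the budget: x_1* = M/(p_1 + p_2·(x_2/x_1)).
Numerically x_2/x_1 = 2.408427, so x_1* = 95/(45.45 + 12.16·2.408427) = 1.2711 and x_2* = 2.408427·1.2711 = 3.0614.
Expenditure on x_2: 12.16·3.0614 = 37.227; share = 0.3919.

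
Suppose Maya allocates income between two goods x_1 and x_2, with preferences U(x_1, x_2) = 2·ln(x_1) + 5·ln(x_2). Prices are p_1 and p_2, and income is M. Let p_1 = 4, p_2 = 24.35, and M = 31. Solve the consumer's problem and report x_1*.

x_1* = 2.2143

The MRS is (2/5)·x_2/x_1. Set MRS = p_1/p_2.
Rearranging, p_2·x_2 = (5/2)·p_1·x_1. Substituting into the budget gives p_1·x_1·(1 + (5/2)) = M.
Demand: x_1*(p_1,p_2,M) = 2/7·M/p_1 and x_2* = 5/7·M/p_2.
At p_1=4, p_2=24.35, M=31: x_1* = 2/7·31/4 = 2.2143.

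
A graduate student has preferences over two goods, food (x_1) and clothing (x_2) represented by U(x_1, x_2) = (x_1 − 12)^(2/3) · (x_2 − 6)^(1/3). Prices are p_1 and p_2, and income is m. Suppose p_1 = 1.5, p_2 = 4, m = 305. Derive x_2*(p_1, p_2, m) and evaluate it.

x_2* = 27.9167

This is Cobb-Douglas in (x_1−12, x_2−6): tangency gives 2/3·p_2·(x_2−6) = 1/3·p_1·(x_1−12).
Substituting into the budget: x_1* = 12 + 2/3·(m − 12·p_1 − 6·p_2)/p_1, and x_2* = 6 + 1/3·(…)/p_2.
Discretionary income = 305 − 12·1.5 − 6·4 = 263; x_2* = 6 + 1/3·263/4 = 27.9167.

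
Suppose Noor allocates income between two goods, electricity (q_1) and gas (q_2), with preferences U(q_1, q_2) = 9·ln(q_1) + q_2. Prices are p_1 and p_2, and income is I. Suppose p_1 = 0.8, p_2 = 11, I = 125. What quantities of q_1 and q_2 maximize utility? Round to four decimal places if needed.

q_1* = 123.75, q_2* = 2.3636

At the given prices: q_1* = 9·11/0.8 = 123.75, and q_2* = 2.3636.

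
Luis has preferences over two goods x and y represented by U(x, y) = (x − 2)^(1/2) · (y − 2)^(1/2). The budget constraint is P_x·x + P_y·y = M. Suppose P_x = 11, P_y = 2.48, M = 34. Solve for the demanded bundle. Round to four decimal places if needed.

x* = 2.32, y* = 3.4194

MRS = (y−2)/(x−2). Tangency with P_x/P_y gives y−2 = (P_x/P_y)·(x−2).
After buying the subsistence bundle (2, 2), a share 0.5 of the remaining income goes to x: x* = 2 + 0.5·(M − 2P_x − 2P_y)/P_x.
Discretionary income = 34 − 2·11 − 2·2.48 = 7.04; x* = 2 + 0.5·7.04/11 = 2.32; y* = 2 + 0.5·7.04/2.48 = 3.4194.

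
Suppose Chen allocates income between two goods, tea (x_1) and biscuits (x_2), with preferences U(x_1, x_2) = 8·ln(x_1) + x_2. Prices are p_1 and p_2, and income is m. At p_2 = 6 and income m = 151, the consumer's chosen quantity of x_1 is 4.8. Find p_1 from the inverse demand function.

MU_x_1 = 8/x_1, MU_x_2 = 1. Tangency: 8/x_1 = p_1/p_2.
So x_1*(p_1,p_2) = 8·p_2/p_1, independent of income; and x_2* = (m − 8·p_2)/p_2.
Set x_1* = 4.8 in the demand function and solve for p_1: p_1 = 10.

p_1 = 10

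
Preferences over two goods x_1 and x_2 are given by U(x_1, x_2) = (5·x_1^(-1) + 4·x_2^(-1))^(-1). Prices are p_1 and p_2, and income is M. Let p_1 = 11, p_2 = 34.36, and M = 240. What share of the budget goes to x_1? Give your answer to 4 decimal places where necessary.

MRS = MU_x_1/MU_x_2 = (5/4)·(x_2/x_1)^(2). Set equal to p_1/p_2.
Solve for the ratio: x_2/x_1 = [(4/5)·p_1/p_2]^(0.5).
Substitute x_2 = (x_2/x_1)·x_1 into the budget: x_1* = M/(p_1 + p_2·(x_2/x_1)).
Numerically x_2/x_1 = 0.506075, so x_1* = 240/(11 + 34.36·0.506075) = 8.4541 and x_2* = 0.506075·8.4541 = 4.2784.
Expenditure on x_1: 11·8.4541 = 92.9946; share = 0.3875.

share on x_1 = 0.3875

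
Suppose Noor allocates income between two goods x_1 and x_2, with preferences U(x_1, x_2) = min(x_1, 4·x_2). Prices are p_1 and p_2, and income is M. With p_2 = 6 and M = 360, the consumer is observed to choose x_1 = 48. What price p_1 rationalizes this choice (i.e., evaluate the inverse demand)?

p_1 = 6

Leontief preferences: the optimum is at the kink where x_1/4 = x_2/1, i.e. x_2 = (1/4)·x_1.
Budget: p_1·x_1 + p_2·(1/4)·x_1 = M, so (4·p_1 + p_2)·x_1 = 4·M.
Demand: x_1*(p_1,p_2,M) = 4·M/(4·p_1 + p_2), x_2* = M/(4·p_1 + p_2).
Set x_1* = 48 in the demand function and solve for p_1: p_1 = 6.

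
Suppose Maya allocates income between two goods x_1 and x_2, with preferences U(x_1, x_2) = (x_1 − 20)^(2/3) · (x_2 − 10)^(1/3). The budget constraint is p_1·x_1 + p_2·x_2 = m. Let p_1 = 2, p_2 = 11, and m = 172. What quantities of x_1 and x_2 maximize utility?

x_1* = 27.3333, x_2* = 10.6667

This is Cobb-Douglas in (x_1−20, x_2−10): tangency gives 2/3·p_2·(x_2−10) = 1/3·p_1·(x_1−20).
After buying the subsistence bundle (20, 10), a share 2/3 of the remaining income goes to x_1: x_1* = 20 + 2/3·(m − 20p_1 − 10p_2)/p_1.
Discretionary income = 172 − 20·2 − 10·11 = 22; x_1* = 20 + 2/3·22/2 = 27.3333; x_2* = 10 + 1/3·22/11 = 10.6667.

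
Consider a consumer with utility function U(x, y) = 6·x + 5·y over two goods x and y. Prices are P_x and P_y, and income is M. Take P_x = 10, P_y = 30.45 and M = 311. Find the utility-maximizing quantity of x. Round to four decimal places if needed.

x* = 31.1

x gives more utility per dollar, so spend all income on x: x* = M/P_x, y* = 0.
Numerically: x* = 31.1, y* = 0.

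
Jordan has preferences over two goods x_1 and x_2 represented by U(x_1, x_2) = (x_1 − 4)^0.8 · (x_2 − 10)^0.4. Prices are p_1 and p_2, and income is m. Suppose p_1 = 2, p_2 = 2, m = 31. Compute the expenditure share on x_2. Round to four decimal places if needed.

share on x_2 = 0.6774

Let x_1' = x_1−4, x_2' = x_2−10. MRS = 2·x_2'/x_1' = p_1/p_2.
After buying the subsistence bundle (4, 10), a share 2/3 of the remaining income goes to x_1: x_1* = 4 + 2/3·(m − 4p_1 − 10p_2)/p_1.
Discretionary income = 31 − 4·2 − 10·2 = 3; x_1* = 4 + 2/3·3/2 = 5; x_2* = 10 + 1/3·3/2 = 10.5.
Expenditure on x_2: 2·10.5 = 21; share = 0.6774.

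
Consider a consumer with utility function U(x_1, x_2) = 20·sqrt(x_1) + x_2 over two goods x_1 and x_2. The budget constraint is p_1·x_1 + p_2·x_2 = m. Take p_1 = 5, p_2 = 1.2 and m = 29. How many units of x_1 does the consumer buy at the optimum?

x_1* = 5.76

MU_x_1 = 10/√x_1, MU_x_2 = 1. Tangency: 10/√x_1 = p_1/p_2.
Solve: √x_1 = 10·p_2/p_1, so x_1*(p_1,p_2) = (10·p_2/p_1)², and x_2* = (m − p_1·x_1*)/p_2.
Plugging in: x_1* = (10·1.2/5)² = 5.76.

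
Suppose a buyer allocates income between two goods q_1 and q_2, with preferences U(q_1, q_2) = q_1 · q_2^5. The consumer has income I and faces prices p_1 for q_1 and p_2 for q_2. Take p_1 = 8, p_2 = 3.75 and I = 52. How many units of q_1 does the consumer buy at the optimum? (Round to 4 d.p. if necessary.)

Demand: q_1*(p_1,p_2,I) = 1/6·I/p_1 and q_2* = 5/6·I/p_2.
At p_1=8, p_2=3.75, I=52: q_1* = 1/6·52/8 = 1.0833.

q_1* = 1.0833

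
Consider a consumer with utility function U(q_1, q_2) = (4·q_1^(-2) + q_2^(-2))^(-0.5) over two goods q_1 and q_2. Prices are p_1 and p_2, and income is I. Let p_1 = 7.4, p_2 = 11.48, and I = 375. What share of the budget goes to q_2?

share on q_2 = 0.4578

MRS = MU_q_1/MU_q_2 = 4·(q_2/q_1)^(3). Set equal to p_1/p_2.
Solve for the ratio: q_2/q_1 = [(1/4)·p_1/p_2]^(1/3).
With the ratio pinned down, the budget gives q_1* = I/(p_1 + p_2·(q_2/q_1)) and q_2* = (q_2/q_1)·q_1*.
Numerically q_2/q_1 = 0.544181, so q_1* = 375/(7.4 + 11.48·0.544181) = 27.4782 and q_2* = 0.544181·27.4782 = 14.9531.
Expenditure on q_2: 11.48·14.9531 = 171.6615; share = 0.4578.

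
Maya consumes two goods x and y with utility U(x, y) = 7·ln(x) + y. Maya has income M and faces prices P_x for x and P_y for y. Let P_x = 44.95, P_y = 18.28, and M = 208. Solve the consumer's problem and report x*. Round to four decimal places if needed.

Set MRS = P_x/P_y: (7/x)/1 = P_x/P_y.
So x*(P_x,P_y) = 7·P_y/P_x, independent of income; and y* = (M − 7·P_y)/P_y.
At the given prices: x* = 7·18.28/44.95 = 2.8467.

x* = 2.8467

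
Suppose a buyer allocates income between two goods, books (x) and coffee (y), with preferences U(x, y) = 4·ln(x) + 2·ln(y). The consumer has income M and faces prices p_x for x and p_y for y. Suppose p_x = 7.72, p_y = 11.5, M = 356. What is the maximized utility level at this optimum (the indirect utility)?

V = 18.3705

MU_x/MU_y = (4·y)/(2·x); tangency sets this equal to p_x/p_y.
So 4·p_y·y = 2·p_x·x; combined with the budget, a share 2/3 of income goes to x.
Demand: x*(p_x,p_y,M) = 2/3·M/p_x and y* = 1/3·M/p_y.
At p_x=7.72, p_y=11.5, M=356: x* = 2/3·356/7.72 = 30.7427, y* = 10.3188.
Utility at the optimum: U(30.7427, 10.3188) = 18.3705.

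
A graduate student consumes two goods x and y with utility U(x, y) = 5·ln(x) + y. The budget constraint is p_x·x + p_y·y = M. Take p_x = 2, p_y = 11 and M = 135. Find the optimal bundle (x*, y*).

Set MRS = p_x/p_y: (5/x)/1 = p_x/p_y.
So x*(p_x,p_y) = 5·p_y/p_x, independent of income; and y* = (M − 5·p_y)/p_y.
At the given prices: x* = 5·11/2 = 27.5, and y* = 7.2727.

x* = 27.5, y* = 7.2727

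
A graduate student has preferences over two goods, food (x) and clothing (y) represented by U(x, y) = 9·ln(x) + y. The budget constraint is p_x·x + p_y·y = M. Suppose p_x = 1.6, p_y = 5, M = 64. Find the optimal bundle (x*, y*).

Set MRS = p_x/p_y: (9/x)/1 = p_x/p_y.
So x*(p_x,p_y) = 9·p_y/p_x, independent of income; and y* = (M − 9·p_y)/p_y.
At the given prices: x* = 9·5/1.6 = 28.125, and y* = 3.8.

x* = 28.125, y* = 3.8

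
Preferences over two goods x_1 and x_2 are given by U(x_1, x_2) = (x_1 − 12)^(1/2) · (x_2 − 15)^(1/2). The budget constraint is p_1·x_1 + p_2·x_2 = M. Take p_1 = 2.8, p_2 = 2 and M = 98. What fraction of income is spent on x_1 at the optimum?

share on x_1 = 0.5184

MRS = (x_2−15)/(x_1−12). Tangency with p_1/p_2 gives x_2−15 = (p_1/p_2)·(x_1−12).
After buying the subsistence bundle (12, 15), a share 0.5 of the remaining income goes to x_1: x_1* = 12 + 0.5·(M − 12p_1 − 15p_2)/p_1.
Discretionary income = 98 − 12·2.8 − 15·2 = 34.4; x_1* = 12 + 0.5·34.4/2.8 = 18.1429; x_2* = 15 + 0.5·34.4/2 = 23.6.
Expenditure on x_1: 2.8·18.1429 = 50.8; share = 0.5184.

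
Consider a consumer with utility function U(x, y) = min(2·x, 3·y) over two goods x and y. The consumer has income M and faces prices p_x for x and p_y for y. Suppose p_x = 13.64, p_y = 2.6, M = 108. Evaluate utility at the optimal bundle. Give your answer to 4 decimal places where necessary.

With perfect complements, no substitution: consume in ratio x:y = 3:2.
Budget: p_x·x + p_y·(2/3)·x = M, so (3·p_x + 2·p_y)·x = 3·M.
Demand: x*(p_x,p_y,M) = 3·M/(3·p_x + 2·p_y), y* = 2·M/(3·p_x + 2·p_y).
Here 3·13.64 + 2·2.6 = 46.12, giving x* = 7.0252 and y* = 4.6834.
Utility at the optimum: U(7.0252, 4.6834) = 14.0503.

V = 14.0503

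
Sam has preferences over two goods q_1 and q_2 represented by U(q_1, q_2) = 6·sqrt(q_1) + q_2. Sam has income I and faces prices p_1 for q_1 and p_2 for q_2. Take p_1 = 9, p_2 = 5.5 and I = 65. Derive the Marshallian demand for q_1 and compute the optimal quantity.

MU_q_1 = 3/√q_1, MU_q_2 = 1. Tangency: 3/√q_1 = p_1/p_2.
Solve: √q_1 = 3·p_2/p_1, so q_1*(p_1,p_2) = (3·p_2/p_1)², and q_2* = (I − p_1·q_1*)/p_2.
Plugging in: q_1* = (3·5.5/9)² = 3.3611.

q_1* = 3.3611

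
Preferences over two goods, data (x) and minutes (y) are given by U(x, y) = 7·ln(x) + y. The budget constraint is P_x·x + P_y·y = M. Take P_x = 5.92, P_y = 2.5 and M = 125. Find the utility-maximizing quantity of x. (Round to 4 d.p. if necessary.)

x* = 2.9561

MU_x = 7/x, MU_y = 1. Tangency: 7/x = P_x/P_y.
So x*(P_x,P_y) = 7·P_y/P_x, independent of income; and y* = (M − 7·P_y)/P_y.
At the given prices: x* = 7·2.5/5.92 = 2.9561.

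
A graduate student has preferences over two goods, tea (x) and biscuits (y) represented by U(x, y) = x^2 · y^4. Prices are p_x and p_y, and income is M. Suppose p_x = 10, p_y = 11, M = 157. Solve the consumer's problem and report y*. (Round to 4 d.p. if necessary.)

Tangency: MRS = (1/2)·y/x = p_x/p_y.
Rearranging, p_y·y = 2·p_x·x. Substituting into the budget gives p_x·x·(1 + 2) = M.
Demand: x*(p_x,p_y,M) = 1/3·M/p_x and y* = 2/3·M/p_y.
At p_x=10, p_y=11, M=157: y* = 2/3·157/11 = 9.5152.

y* = 9.5152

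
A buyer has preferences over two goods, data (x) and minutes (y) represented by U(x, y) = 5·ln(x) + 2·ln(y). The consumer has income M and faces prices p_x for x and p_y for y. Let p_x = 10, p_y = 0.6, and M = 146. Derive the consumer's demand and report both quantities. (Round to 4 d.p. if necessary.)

x* = 10.4286, y* = 69.5238

Tangency: MRS = (5/2)·y/x = p_x/p_y.
So 5·p_y·y = 2·p_x·x; combined with the budget, a share 5/7 of income goes to x.
Demand: x*(p_x,p_y,M) = 5/7·M/p_x and y* = 2/7·M/p_y.
At p_x=10, p_y=0.6, M=146: x* = 5/7·146/10 = 10.4286, y* = 69.5238.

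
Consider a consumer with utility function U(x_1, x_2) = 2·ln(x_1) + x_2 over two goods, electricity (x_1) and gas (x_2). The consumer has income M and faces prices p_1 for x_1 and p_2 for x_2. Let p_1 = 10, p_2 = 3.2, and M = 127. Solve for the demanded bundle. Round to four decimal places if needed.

x_1* = 0.64, x_2* = 37.6875

MU_x_1 = 2/x_1, MU_x_2 = 1. Tangency: 2/x_1 = p_1/p_2.
So x_1*(p_1,p_2) = 2·p_2/p_1, independent of income; and x_2* = (M − 2·p_2)/p_2.
At the given prices: x_1* = 2·3.2/10 = 0.64, and x_2* = 37.6875.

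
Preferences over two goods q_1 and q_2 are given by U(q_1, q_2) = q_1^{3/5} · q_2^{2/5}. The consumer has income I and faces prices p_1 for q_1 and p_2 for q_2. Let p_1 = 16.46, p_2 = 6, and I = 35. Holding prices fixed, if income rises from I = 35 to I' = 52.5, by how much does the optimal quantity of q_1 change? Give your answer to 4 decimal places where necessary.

The MRS is (3/2)·q_2/q_1. Set MRS = p_1/p_2.
So 0.6·p_2·q_2 = 0.4·p_1·q_1; combined with the budget, a share 0.6 of income goes to q_1.
Demand: q_1*(p_1,p_2,I) = 0.6·I/p_1 and q_2* = 0.4·I/p_2.
At p_1=16.46, p_2=6, I=35: q_1* = 0.6·35/16.46 = 1.2758.
At I' = 52.5: q_1* = 1.9137. Change: 1.9137 − 1.2758 = 0.6379.

Δq_1* = 0.6379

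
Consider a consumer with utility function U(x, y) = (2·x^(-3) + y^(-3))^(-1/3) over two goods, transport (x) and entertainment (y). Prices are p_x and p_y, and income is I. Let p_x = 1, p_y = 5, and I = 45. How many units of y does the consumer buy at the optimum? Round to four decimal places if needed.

y* = 6.6389

MU_x ∝ 2·x^(-4), MU_y ∝ y^(-4), so MRS = 2·(y/x)^(4) = p_x/p_y.
Hence y/x = ((1/2)·p_x/p_y)^(1/(4)), i.e. raised to the 0.25 power.
With the ratio pinned down, the budget gives x* = I/(p_x + p_y·(y/x)) and y* = (y/x)·x*.
Numerically y/x = 0.562341, so x* = 45/(1 + 5·0.562341) = 11.8057 and y* = 0.562341·11.8057 = 6.6389.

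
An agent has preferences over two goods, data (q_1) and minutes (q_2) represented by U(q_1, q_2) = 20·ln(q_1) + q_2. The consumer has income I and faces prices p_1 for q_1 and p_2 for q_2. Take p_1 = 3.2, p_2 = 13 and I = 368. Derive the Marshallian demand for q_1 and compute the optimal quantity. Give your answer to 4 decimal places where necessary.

At the given prices: q_1* = 20·13/3.2 = 81.25.

q_1* = 81.25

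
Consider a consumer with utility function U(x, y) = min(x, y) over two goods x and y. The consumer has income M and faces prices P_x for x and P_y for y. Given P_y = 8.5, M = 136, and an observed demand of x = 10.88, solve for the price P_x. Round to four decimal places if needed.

With perfect complements, no substitution: consume in ratio x:y = 1:1.
Budget: P_x·x + P_y·x = M, so (P_x + P_y)·x = M.
Demand: x*(P_x,P_y,M) = M/(P_x + P_y), y* = M/(P_x + P_y).
Set x* = 10.88 in the demand function and solve for P_x: P_x = 4.

P_x = 4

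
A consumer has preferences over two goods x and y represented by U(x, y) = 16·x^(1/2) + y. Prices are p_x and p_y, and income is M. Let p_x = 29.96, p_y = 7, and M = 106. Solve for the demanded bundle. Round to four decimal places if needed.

MU_x = 8/√x, MU_y = 1. Tangency: 8/√x = p_x/p_y.
Solve: √x = 8·p_y/p_x, so x*(p_x,p_y) = (8·p_y/p_x)², and y* = (M − p_x·x*)/p_y.
Plugging in: x* = (8·7/29.96)² = 3.4938, y* = 0.1896.

x* = 3.4938, y* = 0.1896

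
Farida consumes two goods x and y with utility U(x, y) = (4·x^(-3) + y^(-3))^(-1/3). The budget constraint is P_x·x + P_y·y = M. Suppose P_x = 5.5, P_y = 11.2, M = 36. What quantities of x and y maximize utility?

With the ratio pinned down, the budget gives x* = M/(P_x + P_y·(y/x)) and y* = (y/x)·x*.
Numerically y/x = 0.591931, so x* = 36/(5.5 + 11.2·0.591931) = 2.9679 and y* = 0.591931·2.9679 = 1.7568.

x* = 2.9679, y* = 1.7568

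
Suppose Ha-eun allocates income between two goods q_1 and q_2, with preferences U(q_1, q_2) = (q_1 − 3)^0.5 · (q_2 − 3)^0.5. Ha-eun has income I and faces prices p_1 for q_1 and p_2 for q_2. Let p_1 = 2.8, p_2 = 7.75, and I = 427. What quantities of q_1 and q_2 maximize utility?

Let q_1' = q_1−3, q_2' = q_2−3. MRS = q_2'/q_1' = p_1/p_2.
After buying the subsistence bundle (3, 3), a share 0.5 of the remaining income goes to q_1: q_1* = 3 + 0.5·(I − 3p_1 − 3p_2)/p_1.
Discretionary income = 427 − 3·2.8 − 3·7.75 = 395.35; q_1* = 3 + 0.5·395.35/2.8 = 73.5982; q_2* = 3 + 0.5·395.35/7.75 = 28.5065.

q_1* = 73.5982, q_2* = 28.5065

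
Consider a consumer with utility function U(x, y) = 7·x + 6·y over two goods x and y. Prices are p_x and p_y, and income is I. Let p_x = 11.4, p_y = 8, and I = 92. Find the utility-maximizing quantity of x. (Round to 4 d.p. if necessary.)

Linear utility — the consumer picks whichever good has higher MU/price: 7/11.4 = 0.614 vs 6/8 = 0.75.
y gives more utility per dollar, so spend all income on y: y* = I/p_y, x* = 0.
Numerically: x* = 0, y* = 11.5.

x* = 0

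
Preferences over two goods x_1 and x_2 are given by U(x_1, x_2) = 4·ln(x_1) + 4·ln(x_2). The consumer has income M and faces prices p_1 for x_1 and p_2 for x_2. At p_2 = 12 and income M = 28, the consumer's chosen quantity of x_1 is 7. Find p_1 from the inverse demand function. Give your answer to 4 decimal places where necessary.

MU_x_1/MU_x_2 = (4·x_2)/(4·x_1); tangency sets this equal to p_1/p_2.
So 4·p_2·x_2 = 4·p_1·x_1; combined with the budget, a share 0.5 of income goes to x_1.
Demand: x_1*(p_1,p_2,M) = 0.5·M/p_1 and x_2* = 0.5·M/p_2.
Set x_1* = 7 in the demand function and solve for p_1: p_1 = 2.

p_1 = 2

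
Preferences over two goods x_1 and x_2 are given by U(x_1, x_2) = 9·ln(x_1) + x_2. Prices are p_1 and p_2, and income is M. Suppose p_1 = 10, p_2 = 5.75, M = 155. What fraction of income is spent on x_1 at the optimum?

Set MRS = p_1/p_2: (9/x_1)/1 = p_1/p_2.
So x_1*(p_1,p_2) = 9·p_2/p_1, independent of income; and x_2* = (M − 9·p_2)/p_2.
At the given prices: x_1* = 9·5.75/10 = 5.175, and x_2* = 17.9565.
Expenditure on x_1: 10·5.175 = 51.75; share = 0.3339.

share on x_1 = 0.3339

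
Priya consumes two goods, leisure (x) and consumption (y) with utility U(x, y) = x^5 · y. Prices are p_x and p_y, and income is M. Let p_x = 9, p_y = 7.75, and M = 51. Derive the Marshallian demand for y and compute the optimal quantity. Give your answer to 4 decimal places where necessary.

Demand: x*(p_x,p_y,M) = 5/6·M/p_x and y* = 1/6·M/p_y.
At p_x=9, p_y=7.75, M=51: y* = 1/6·51/7.75 = 1.0968.

y* = 1.0968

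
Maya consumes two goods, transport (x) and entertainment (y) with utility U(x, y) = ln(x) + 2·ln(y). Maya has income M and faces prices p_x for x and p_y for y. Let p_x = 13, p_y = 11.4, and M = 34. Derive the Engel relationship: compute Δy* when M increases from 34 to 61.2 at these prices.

Tangency: MRS = (1/2)·y/x = p_x/p_y.
Rearranging, p_y·y = 2·p_x·x. Substituting into the budget gives p_x·x·(1 + 2) = M.
Demand: x*(p_x,p_y,M) = 1/3·M/p_x and y* = 2/3·M/p_y.
At p_x=13, p_y=11.4, M=34: y* = 2/3·34/11.4 = 1.9883.
At M' = 61.2: y* = 3.5789. Change: 3.5789 − 1.9883 = 1.5906.

Δy* = 1.5906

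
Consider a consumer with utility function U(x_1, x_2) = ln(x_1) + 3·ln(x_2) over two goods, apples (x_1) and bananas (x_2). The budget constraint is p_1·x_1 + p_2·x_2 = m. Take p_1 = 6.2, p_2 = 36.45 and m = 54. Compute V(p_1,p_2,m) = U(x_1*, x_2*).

V = 1.0942

Tangency: MRS = (1/3)·x_2/x_1 = p_1/p_2.
Rearranging, p_2·x_2 = 3·p_1·x_1. Substituting into the budget gives p_1·x_1·(1 + 3) = m.
Demand: x_1*(p_1,p_2,m) = 0.25·m/p_1 and x_2* = 0.75·m/p_2.
At p_1=6.2, p_2=36.45, m=54: x_1* = 0.25·54/6.2 = 2.1774, x_2* = 1.1111.
Utility at the optimum: U(2.1774, 1.1111) = 1.0942.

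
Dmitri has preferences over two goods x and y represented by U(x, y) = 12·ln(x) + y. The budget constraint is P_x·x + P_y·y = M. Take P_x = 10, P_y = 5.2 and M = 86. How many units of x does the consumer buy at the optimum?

MU_x = 12/x, MU_y = 1. Tangency: 12/x = P_x/P_y.
So x*(P_x,P_y) = 12·P_y/P_x, independent of income; and y* = (M − 12·P_y)/P_y.
At the given prices: x* = 12·5.2/10 = 6.24.

x* = 6.24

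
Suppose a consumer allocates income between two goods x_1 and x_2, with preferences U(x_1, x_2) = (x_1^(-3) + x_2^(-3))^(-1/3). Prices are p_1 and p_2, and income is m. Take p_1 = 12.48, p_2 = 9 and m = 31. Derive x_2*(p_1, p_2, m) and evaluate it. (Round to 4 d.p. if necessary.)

x_2* = 1.5121

From the CES first-order condition, (x_2/x_1)^(4) = p_1/p_2.
Hence x_2/x_1 = (p_1/p_2)^(1/(4)), i.e. raised to the 0.25 power.
Substitute x_2 = (x_2/x_1)·x_1 into the budget: x_1* = m/(p_1 + p_2·(x_2/x_1)).
Numerically x_2/x_1 = 1.085158, so x_1* = 31/(12.48 + 9·1.085158) = 1.3935 and x_2* = 1.085158·1.3935 = 1.5121.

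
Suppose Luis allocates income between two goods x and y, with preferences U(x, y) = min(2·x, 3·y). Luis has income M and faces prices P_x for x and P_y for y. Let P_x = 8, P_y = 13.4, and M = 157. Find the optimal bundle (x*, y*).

Leontief preferences: the optimum is at the kink where x/3 = y/2, i.e. y = (2/3)·x.
Budget: P_x·x + P_y·(2/3)·x = M, so (3·P_x + 2·P_y)·x = 3·M.
Demand: x*(P_x,P_y,M) = 3·M/(3·P_x + 2·P_y), y* = 2·M/(3·P_x + 2·P_y).
Here 3·8 + 2·13.4 = 50.8, giving x* = 9.2717 and y* = 6.1811.

x* = 9.2717, y* = 6.1811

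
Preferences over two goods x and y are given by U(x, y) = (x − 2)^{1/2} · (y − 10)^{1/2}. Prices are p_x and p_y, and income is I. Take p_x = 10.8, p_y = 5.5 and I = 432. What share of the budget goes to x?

This is Cobb-Douglas in (x−2, y−10): tangency gives 0.5·p_y·(y−10) = 0.5·p_x·(x−2).
After buying the subsistence bundle (2, 10), a share 0.5 of the remaining income goes to x: x* = 2 + 0.5·(I − 2p_x − 10p_y)/p_x.
Discretionary income = 432 − 2·10.8 − 10·5.5 = 355.4; x* = 2 + 0.5·355.4/10.8 = 18.4537; y* = 10 + 0.5·355.4/5.5 = 42.3091.
Expenditure on x: 10.8·18.4537 = 199.3; share = 0.4613.

share on x = 0.4613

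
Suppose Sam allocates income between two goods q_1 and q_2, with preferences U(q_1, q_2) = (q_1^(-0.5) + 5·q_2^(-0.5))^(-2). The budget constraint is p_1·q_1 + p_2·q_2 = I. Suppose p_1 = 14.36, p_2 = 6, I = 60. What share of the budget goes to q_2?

share on q_2 = 0.6861

MU_q_1 ∝ q_1^(-1.5), MU_q_2 ∝ 5·q_2^(-1.5), so MRS = (1/5)·(q_2/q_1)^(1.5) = p_1/p_2.
Solve for the ratio: q_2/q_1 = [5·p_1/p_2]^(2/3).
With the ratio pinned down, the budget gives q_1* = I/(p_1 + p_2·(q_2/q_1)) and q_2* = (q_2/q_1)·q_1*.
Numerically q_2/q_1 = 5.231772, so q_1* = 60/(14.36 + 6·5.231772) = 1.3115 and q_2* = 5.231772·1.3115 = 6.8612.
Expenditure on q_2: 6·6.8612 = 41.1675; share = 0.6861.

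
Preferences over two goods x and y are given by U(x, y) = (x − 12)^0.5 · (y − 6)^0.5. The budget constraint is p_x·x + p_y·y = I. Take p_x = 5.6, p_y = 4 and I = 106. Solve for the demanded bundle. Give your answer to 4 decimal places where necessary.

x* = 13.3214, y* = 7.85

MRS = (y−6)/(x−12). Tangency with p_x/p_y gives y−6 = (p_x/p_y)·(x−12).
After buying the subsistence bundle (12, 6), a share 0.5 of the remaining income goes to x: x* = 12 + 0.5·(I − 12p_x − 6p_y)/p_x.
Discretionary income = 106 − 12·5.6 − 6·4 = 14.8; x* = 12 + 0.5·14.8/5.6 = 13.3214; y* = 6 + 0.5·14.8/4 = 7.85.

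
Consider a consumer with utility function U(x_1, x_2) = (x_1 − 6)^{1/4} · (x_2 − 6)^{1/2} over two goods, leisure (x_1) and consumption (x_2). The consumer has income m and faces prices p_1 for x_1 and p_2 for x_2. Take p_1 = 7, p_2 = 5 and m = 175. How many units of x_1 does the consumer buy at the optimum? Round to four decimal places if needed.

x_1* = 10.9048

MRS = (1/2)·(x_2−6)/(x_1−6). Tangency with p_1/p_2 gives x_2−6 = 2·(p_1/p_2)·(x_1−6).
Substituting into the budget: x_1* = 6 + 1/3·(m − 6·p_1 − 6·p_2)/p_1, and x_2* = 6 + 2/3·(…)/p_2.
Discretionary income = 175 − 6·7 − 6·5 = 103; x_1* = 6 + 1/3·103/7 = 10.9048.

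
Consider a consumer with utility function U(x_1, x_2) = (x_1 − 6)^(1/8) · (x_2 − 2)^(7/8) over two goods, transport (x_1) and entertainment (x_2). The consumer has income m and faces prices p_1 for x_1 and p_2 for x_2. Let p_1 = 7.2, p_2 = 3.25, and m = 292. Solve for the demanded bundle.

x_1* = 10.2066, x_2* = 67.2346

After buying the subsistence bundle (6, 2), a share 0.125 of the remaining income goes to x_1: x_1* = 6 + 0.125·(m − 6p_1 − 2p_2)/p_1.
Discretionary income = 292 − 6·7.2 − 2·3.25 = 242.3; x_1* = 6 + 0.125·242.3/7.2 = 10.2066; x_2* = 2 + 0.875·242.3/3.25 = 67.2346.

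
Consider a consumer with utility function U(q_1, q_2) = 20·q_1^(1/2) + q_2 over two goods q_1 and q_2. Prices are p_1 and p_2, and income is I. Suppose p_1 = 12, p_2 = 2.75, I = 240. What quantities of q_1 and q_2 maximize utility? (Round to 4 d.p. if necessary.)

q_1* = 5.2517, q_2* = 64.3561

MU_q_1 = 10/√q_1, MU_q_2 = 1. Tangency: 10/√q_1 = p_1/p_2.
Thus q_1* = (10·p_2/p_1)² — independent of I — with the rest of income spent on q_2.
Plugging in: q_1* = (10·2.75/12)² = 5.2517, q_2* = 64.3561.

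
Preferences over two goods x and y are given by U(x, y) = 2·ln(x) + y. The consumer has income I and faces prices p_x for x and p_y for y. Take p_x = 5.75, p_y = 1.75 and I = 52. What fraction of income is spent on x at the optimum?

So x*(p_x,p_y) = 2·p_y/p_x, independent of income; and y* = (I − 2·p_y)/p_y.
At the given prices: x* = 2·1.75/5.75 = 0.6087, and y* = 27.7143.
Expenditure on x: 5.75·0.6087 = 3.5; share = 0.0673.

share on x = 0.0673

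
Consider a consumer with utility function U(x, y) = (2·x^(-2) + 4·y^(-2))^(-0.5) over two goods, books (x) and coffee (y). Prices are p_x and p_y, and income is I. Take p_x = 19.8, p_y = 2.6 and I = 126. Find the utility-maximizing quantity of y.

y* = 11.9005

MRS = MU_x/MU_y = (1/2)·(y/x)^(3). Set equal to p_x/p_y.
Hence y/x = (2·p_x/p_y)^(1/(3)), i.e. raised to the 1/3 power.
Substitute y = (y/x)·x into the budget: x* = I/(p_x + p_y·(y/x)).
Numerically y/x = 2.478795, so x* = 126/(19.8 + 2.6·2.478795) = 4.8009 and y* = 2.478795·4.8009 = 11.9005.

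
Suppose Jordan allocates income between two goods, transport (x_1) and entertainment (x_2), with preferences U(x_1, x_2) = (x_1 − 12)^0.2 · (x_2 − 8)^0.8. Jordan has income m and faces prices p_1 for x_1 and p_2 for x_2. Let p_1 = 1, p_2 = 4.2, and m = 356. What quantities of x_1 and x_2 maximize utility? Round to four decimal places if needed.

MRS = (1/4)·(x_2−8)/(x_1−12). Tangency with p_1/p_2 gives x_2−8 = 4·(p_1/p_2)·(x_1−12).
Substituting into the budget: x_1* = 12 + 0.2·(m − 12·p_1 − 8·p_2)/p_1, and x_2* = 8 + 0.8·(…)/p_2.
Discretionary income = 356 − 12·1 − 8·4.2 = 310.4; x_1* = 12 + 0.2·310.4/1 = 74.08; x_2* = 8 + 0.8·310.4/4.2 = 67.1238.

x_1* = 74.08, x_2* = 67.1238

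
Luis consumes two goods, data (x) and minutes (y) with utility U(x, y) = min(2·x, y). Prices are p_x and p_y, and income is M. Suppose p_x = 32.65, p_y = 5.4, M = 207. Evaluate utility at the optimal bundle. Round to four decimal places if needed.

With perfect complements, no substitution: consume in ratio x:y = 1:2.
Budget: p_x·x + p_y·2·x = M, so (p_x + 2·p_y)·x = M.
Demand: x*(p_x,p_y,M) = M/(p_x + 2·p_y), y* = 2·M/(p_x + 2·p_y).
Here 32.65 + 2·5.4 = 43.45, giving x* = 4.7641 and y* = 9.5282.
Utility at the optimum: U(4.7641, 9.5282) = 9.5282.

V = 9.5282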